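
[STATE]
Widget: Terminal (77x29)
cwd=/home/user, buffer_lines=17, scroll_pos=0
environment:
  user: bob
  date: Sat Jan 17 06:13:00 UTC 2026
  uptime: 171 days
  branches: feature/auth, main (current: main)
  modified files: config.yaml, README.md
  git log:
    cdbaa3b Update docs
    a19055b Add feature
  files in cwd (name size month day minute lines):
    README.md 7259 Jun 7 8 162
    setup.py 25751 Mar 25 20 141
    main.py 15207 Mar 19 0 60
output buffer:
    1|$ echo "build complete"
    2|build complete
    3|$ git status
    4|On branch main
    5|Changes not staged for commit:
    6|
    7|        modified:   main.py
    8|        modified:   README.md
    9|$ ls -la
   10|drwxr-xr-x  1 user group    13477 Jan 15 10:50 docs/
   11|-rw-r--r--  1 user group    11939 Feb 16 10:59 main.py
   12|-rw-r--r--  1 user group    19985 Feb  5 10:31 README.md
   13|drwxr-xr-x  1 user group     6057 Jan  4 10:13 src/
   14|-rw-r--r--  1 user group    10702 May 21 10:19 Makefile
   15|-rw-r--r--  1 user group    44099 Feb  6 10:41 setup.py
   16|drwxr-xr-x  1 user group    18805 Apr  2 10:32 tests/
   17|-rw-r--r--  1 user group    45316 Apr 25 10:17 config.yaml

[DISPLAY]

$ echo "build complete"                                                      
build complete                                                               
$ git status                                                                 
On branch main                                                               
Changes not staged for commit:                                               
                                                                             
        modified:   main.py                                                  
        modified:   README.md                                                
$ ls -la                                                                     
drwxr-xr-x  1 user group    13477 Jan 15 10:50 docs/                         
-rw-r--r--  1 user group    11939 Feb 16 10:59 main.py                       
-rw-r--r--  1 user group    19985 Feb  5 10:31 README.md                     
drwxr-xr-x  1 user group     6057 Jan  4 10:13 src/                          
-rw-r--r--  1 user group    10702 May 21 10:19 Makefile                      
-rw-r--r--  1 user group    44099 Feb  6 10:41 setup.py                      
drwxr-xr-x  1 user group    18805 Apr  2 10:32 tests/                        
-rw-r--r--  1 user group    45316 Apr 25 10:17 config.yaml                   
$ █                                                                          
                                                                             
                                                                             
                                                                             
                                                                             
                                                                             
                                                                             
                                                                             
                                                                             
                                                                             
                                                                             
                                                                             


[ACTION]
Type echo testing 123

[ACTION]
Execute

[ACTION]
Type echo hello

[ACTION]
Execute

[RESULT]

$ echo "build complete"                                                      
build complete                                                               
$ git status                                                                 
On branch main                                                               
Changes not staged for commit:                                               
                                                                             
        modified:   main.py                                                  
        modified:   README.md                                                
$ ls -la                                                                     
drwxr-xr-x  1 user group    13477 Jan 15 10:50 docs/                         
-rw-r--r--  1 user group    11939 Feb 16 10:59 main.py                       
-rw-r--r--  1 user group    19985 Feb  5 10:31 README.md                     
drwxr-xr-x  1 user group     6057 Jan  4 10:13 src/                          
-rw-r--r--  1 user group    10702 May 21 10:19 Makefile                      
-rw-r--r--  1 user group    44099 Feb  6 10:41 setup.py                      
drwxr-xr-x  1 user group    18805 Apr  2 10:32 tests/                        
-rw-r--r--  1 user group    45316 Apr 25 10:17 config.yaml                   
$ echo testing 123                                                           
testing 123                                                                  
$ echo hello                                                                 
hello                                                                        
$ █                                                                          
                                                                             
                                                                             
                                                                             
                                                                             
                                                                             
                                                                             
                                                                             


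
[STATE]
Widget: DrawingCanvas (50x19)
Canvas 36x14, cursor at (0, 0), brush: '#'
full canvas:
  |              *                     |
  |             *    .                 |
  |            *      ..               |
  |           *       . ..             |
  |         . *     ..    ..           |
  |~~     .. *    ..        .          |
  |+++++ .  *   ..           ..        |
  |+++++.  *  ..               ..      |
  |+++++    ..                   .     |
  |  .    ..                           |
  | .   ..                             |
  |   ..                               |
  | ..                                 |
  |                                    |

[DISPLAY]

+             *                                   
             *    .                               
            *      ..                             
           *       . ..                           
         . *     ..    ..                         
~~     .. *    ..        .                        
+++++ .  *   ..           ..                      
+++++.  *  ..               ..                    
+++++    ..                   .                   
  .    ..                                         
 .   ..                                           
   ..                                             
 ..                                               
                                                  
                                                  
                                                  
                                                  
                                                  
                                                  


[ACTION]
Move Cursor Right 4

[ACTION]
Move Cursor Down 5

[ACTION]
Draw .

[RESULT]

              *                                   
             *    .                               
            *      ..                             
           *       . ..                           
         . *     ..    ..                         
~~  .  .. *    ..        .                        
+++++ .  *   ..           ..                      
+++++.  *  ..               ..                    
+++++    ..                   .                   
  .    ..                                         
 .   ..                                           
   ..                                             
 ..                                               
                                                  
                                                  
                                                  
                                                  
                                                  
                                                  


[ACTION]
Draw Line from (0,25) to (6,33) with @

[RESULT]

              *          @                        
             *    .       @@                      
            *      ..       @                     
           *       . ..      @                    
         . *     ..    ..     @@                  
~~  .  .. *    ..        .      @                 
+++++ .  *   ..           ..     @                
+++++.  *  ..               ..                    
+++++    ..                   .                   
  .    ..                                         
 .   ..                                           
   ..                                             
 ..                                               
                                                  
                                                  
                                                  
                                                  
                                                  
                                                  


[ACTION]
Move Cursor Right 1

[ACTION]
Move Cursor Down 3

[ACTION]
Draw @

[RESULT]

              *          @                        
             *    .       @@                      
            *      ..       @                     
           *       . ..      @                    
         . *     ..    ..     @@                  
~~  .  .. *    ..        .      @                 
+++++ .  *   ..           ..     @                
+++++.  *  ..               ..                    
+++++@   ..                   .                   
  .    ..                                         
 .   ..                                           
   ..                                             
 ..                                               
                                                  
                                                  
                                                  
                                                  
                                                  
                                                  


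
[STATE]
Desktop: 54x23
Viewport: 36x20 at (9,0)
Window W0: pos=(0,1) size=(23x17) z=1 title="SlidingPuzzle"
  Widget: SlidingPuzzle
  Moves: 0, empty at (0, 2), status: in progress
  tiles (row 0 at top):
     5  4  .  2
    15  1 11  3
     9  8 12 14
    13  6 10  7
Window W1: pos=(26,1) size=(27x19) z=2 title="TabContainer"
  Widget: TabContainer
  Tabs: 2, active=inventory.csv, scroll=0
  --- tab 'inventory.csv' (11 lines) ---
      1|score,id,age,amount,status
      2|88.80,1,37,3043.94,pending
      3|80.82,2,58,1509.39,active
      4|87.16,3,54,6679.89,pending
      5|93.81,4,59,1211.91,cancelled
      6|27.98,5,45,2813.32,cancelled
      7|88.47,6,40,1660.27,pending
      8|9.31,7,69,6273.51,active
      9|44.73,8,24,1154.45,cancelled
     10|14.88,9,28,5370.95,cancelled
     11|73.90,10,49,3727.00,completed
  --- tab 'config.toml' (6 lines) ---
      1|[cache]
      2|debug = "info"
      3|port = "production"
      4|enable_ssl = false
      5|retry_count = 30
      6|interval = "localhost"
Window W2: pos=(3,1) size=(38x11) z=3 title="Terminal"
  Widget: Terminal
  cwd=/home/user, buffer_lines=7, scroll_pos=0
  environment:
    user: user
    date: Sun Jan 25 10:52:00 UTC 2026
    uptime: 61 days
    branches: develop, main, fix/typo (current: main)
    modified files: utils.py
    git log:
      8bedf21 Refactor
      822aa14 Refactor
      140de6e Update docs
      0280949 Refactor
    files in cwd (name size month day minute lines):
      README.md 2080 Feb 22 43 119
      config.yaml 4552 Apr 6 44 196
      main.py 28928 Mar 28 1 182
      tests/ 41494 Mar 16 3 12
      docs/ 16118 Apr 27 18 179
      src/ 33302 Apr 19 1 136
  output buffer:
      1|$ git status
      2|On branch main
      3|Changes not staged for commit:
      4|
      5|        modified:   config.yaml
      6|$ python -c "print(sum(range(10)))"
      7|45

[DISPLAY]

                                    
━━━━━━━━━━━━━━━━━━━━━━━━━━━━━━━┓━━━━
inal                           ┃    
───────────────────────────────┨────
 status                        ┃]│ c
anch main                      ┃────
es not staged for commit:      ┃moun
                               ┃3.94
   modified:   config.yaml     ┃9.39
hon -c "print(sum(range(10)))" ┃9.89
                               ┃1.91
━━━━━━━━━━━━━━━━━━━━━━━━━━━━━━━┛3.32
──┴────┴────┘┃   ┃88.47,6,40,1660.27
             ┃   ┃9.31,7,69,6273.51,
             ┃   ┃44.73,8,24,1154.45
             ┃   ┃14.88,9,28,5370.95
             ┃   ┃73.90,10,49,3727.0
━━━━━━━━━━━━━┛   ┃                  
                 ┃                  
                 ┗━━━━━━━━━━━━━━━━━━


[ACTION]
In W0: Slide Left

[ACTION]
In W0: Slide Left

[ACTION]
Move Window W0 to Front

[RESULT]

                                    
━━━━━━━━━━━━━┓━━━━━━━━━━━━━━━━━┓━━━━
Puzzle       ┃                 ┃    
─────────────┨─────────────────┨────
──┬────┬────┐┃                 ┃]│ c
4 │  2 │    │┃                 ┃────
──┼────┼────┤┃for commit:      ┃moun
1 │ 11 │  3 │┃                 ┃3.94
──┼────┼────┤┃ config.yaml     ┃9.39
8 │ 12 │ 14 │┃sum(range(10)))" ┃9.89
──┼────┼────┤┃                 ┃1.91
6 │ 10 │  7 │┃━━━━━━━━━━━━━━━━━┛3.32
──┴────┴────┘┃   ┃88.47,6,40,1660.27
             ┃   ┃9.31,7,69,6273.51,
             ┃   ┃44.73,8,24,1154.45
             ┃   ┃14.88,9,28,5370.95
             ┃   ┃73.90,10,49,3727.0
━━━━━━━━━━━━━┛   ┃                  
                 ┃                  
                 ┗━━━━━━━━━━━━━━━━━━


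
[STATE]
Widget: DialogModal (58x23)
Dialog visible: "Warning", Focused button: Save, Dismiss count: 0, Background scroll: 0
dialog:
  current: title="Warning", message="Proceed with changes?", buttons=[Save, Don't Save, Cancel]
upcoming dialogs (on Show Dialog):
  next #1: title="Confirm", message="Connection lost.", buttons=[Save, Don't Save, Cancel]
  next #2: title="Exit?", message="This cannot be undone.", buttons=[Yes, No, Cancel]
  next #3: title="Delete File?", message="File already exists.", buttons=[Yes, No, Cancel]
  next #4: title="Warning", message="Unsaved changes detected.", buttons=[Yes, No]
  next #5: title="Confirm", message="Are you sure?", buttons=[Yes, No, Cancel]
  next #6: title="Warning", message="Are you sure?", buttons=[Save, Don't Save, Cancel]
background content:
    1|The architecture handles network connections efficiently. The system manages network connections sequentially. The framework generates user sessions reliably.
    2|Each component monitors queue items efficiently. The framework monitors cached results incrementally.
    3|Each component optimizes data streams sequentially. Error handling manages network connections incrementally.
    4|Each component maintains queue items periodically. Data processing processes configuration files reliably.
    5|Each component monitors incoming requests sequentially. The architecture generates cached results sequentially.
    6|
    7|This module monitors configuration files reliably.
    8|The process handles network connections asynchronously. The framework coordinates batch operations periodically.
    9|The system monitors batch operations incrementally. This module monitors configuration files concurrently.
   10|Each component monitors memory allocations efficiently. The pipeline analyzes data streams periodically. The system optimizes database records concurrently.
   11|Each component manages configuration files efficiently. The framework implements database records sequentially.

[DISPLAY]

The architecture handles network connections efficiently. 
Each component monitors queue items efficiently. The frame
Each component optimizes data streams sequentially. Error 
Each component maintains queue items periodically. Data pr
Each component monitors incoming requests sequentially. Th
                                                          
This module monitors configuration files reliably.        
The process handles network connections asynchronously. Th
The system monitors batch operations incrementally. This m
Each componen┌──────────────────────────────┐ficiently. Th
Each componen│           Warning            │ficiently. Th
             │    Proceed with changes?     │             
             │ [Save]  Don't Save   Cancel  │             
             └──────────────────────────────┘             
                                                          
                                                          
                                                          
                                                          
                                                          
                                                          
                                                          
                                                          
                                                          


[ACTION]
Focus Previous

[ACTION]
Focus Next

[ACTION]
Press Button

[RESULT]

The architecture handles network connections efficiently. 
Each component monitors queue items efficiently. The frame
Each component optimizes data streams sequentially. Error 
Each component maintains queue items periodically. Data pr
Each component monitors incoming requests sequentially. Th
                                                          
This module monitors configuration files reliably.        
The process handles network connections asynchronously. Th
The system monitors batch operations incrementally. This m
Each component monitors memory allocations efficiently. Th
Each component manages configuration files efficiently. Th
                                                          
                                                          
                                                          
                                                          
                                                          
                                                          
                                                          
                                                          
                                                          
                                                          
                                                          
                                                          


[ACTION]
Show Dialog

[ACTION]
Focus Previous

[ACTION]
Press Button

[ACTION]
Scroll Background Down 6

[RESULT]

This module monitors configuration files reliably.        
The process handles network connections asynchronously. Th
The system monitors batch operations incrementally. This m
Each component monitors memory allocations efficiently. Th
Each component manages configuration files efficiently. Th
                                                          
                                                          
                                                          
                                                          
                                                          
                                                          
                                                          
                                                          
                                                          
                                                          
                                                          
                                                          
                                                          
                                                          
                                                          
                                                          
                                                          
                                                          


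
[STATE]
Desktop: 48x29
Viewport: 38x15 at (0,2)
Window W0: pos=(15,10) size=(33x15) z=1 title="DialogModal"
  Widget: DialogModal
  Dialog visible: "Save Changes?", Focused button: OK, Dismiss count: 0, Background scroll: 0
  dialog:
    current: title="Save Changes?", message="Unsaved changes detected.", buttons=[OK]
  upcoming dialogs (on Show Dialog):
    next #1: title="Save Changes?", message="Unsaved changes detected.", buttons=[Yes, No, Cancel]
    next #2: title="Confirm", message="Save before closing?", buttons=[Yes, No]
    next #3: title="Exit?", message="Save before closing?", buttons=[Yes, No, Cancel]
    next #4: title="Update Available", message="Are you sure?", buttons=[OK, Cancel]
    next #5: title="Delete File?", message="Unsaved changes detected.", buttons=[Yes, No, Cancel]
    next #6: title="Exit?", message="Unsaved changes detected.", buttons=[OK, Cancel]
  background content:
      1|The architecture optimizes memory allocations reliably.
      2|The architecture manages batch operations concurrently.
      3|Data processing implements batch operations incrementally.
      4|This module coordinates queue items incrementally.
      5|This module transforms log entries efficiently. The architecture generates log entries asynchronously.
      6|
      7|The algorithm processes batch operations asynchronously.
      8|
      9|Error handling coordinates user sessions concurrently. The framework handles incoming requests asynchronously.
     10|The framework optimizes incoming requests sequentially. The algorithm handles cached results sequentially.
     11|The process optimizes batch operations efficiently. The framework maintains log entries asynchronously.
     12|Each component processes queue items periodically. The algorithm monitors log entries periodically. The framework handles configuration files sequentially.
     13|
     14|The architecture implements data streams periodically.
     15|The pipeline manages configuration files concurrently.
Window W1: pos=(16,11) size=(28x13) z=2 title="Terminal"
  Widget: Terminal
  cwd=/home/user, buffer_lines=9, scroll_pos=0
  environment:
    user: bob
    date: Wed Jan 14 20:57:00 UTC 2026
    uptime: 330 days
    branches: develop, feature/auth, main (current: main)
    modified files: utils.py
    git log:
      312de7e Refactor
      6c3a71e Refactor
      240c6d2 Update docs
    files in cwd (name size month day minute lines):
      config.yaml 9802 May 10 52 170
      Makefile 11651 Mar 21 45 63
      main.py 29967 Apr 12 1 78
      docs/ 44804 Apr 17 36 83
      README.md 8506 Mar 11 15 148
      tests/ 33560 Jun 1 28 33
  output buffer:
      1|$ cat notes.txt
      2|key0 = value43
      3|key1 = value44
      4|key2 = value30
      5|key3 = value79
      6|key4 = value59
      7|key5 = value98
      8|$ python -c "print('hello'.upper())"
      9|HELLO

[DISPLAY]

                                      
                                      
                                      
                                      
                                      
                                      
                                      
                                      
               ┏━━━━━━━━━━━━━━━━━━━━━━
               ┃┏━━━━━━━━━━━━━━━━━━━━━
               ┠┃ Terminal            
               ┃┠─────────────────────
               ┃┃$ cat notes.txt      
               ┃┃key0 = value43       
               ┃┃key1 = value44       


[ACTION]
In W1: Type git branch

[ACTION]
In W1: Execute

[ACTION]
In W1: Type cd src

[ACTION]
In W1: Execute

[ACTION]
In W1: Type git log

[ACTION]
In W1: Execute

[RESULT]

                                      
                                      
                                      
                                      
                                      
                                      
                                      
                                      
               ┏━━━━━━━━━━━━━━━━━━━━━━
               ┃┏━━━━━━━━━━━━━━━━━━━━━
               ┠┃ Terminal            
               ┃┠─────────────────────
               ┃┃  feature/auth       
               ┃┃* main               
               ┃┃$ cd src             


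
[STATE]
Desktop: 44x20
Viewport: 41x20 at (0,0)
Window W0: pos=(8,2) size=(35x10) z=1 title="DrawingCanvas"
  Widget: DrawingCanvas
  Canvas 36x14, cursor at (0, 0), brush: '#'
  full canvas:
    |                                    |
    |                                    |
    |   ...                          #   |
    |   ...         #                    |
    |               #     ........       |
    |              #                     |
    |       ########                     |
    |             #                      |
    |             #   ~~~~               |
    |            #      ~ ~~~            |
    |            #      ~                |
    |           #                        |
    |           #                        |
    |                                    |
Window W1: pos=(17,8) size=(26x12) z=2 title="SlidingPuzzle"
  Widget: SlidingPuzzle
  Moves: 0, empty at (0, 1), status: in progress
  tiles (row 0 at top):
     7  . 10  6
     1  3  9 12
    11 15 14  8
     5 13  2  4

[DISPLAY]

                                         
                                         
        ┏━━━━━━━━━━━━━━━━━━━━━━━━━━━━━━━━
        ┃ DrawingCanvas                  
        ┠────────────────────────────────
        ┃+                               
        ┃                                
        ┃   ...                          
        ┃   ...  ┏━━━━━━━━━━━━━━━━━━━━━━━
        ┃        ┃ SlidingPuzzle         
        ┃        ┠───────────────────────
        ┗━━━━━━━━┃┌────┬────┬────┬────┐  
                 ┃│  7 │    │ 10 │  6 │  
                 ┃├────┼────┼────┼────┤  
                 ┃│  1 │  3 │  9 │ 12 │  
                 ┃├────┼────┼────┼────┤  
                 ┃│ 11 │ 15 │ 14 │  8 │  
                 ┃├────┼────┼────┼────┤  
                 ┃│  5 │ 13 │  2 │  4 │  
                 ┗━━━━━━━━━━━━━━━━━━━━━━━


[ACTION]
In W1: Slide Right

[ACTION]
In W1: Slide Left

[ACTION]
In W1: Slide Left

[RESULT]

                                         
                                         
        ┏━━━━━━━━━━━━━━━━━━━━━━━━━━━━━━━━
        ┃ DrawingCanvas                  
        ┠────────────────────────────────
        ┃+                               
        ┃                                
        ┃   ...                          
        ┃   ...  ┏━━━━━━━━━━━━━━━━━━━━━━━
        ┃        ┃ SlidingPuzzle         
        ┃        ┠───────────────────────
        ┗━━━━━━━━┃┌────┬────┬────┬────┐  
                 ┃│  7 │ 10 │    │  6 │  
                 ┃├────┼────┼────┼────┤  
                 ┃│  1 │  3 │  9 │ 12 │  
                 ┃├────┼────┼────┼────┤  
                 ┃│ 11 │ 15 │ 14 │  8 │  
                 ┃├────┼────┼────┼────┤  
                 ┃│  5 │ 13 │  2 │  4 │  
                 ┗━━━━━━━━━━━━━━━━━━━━━━━


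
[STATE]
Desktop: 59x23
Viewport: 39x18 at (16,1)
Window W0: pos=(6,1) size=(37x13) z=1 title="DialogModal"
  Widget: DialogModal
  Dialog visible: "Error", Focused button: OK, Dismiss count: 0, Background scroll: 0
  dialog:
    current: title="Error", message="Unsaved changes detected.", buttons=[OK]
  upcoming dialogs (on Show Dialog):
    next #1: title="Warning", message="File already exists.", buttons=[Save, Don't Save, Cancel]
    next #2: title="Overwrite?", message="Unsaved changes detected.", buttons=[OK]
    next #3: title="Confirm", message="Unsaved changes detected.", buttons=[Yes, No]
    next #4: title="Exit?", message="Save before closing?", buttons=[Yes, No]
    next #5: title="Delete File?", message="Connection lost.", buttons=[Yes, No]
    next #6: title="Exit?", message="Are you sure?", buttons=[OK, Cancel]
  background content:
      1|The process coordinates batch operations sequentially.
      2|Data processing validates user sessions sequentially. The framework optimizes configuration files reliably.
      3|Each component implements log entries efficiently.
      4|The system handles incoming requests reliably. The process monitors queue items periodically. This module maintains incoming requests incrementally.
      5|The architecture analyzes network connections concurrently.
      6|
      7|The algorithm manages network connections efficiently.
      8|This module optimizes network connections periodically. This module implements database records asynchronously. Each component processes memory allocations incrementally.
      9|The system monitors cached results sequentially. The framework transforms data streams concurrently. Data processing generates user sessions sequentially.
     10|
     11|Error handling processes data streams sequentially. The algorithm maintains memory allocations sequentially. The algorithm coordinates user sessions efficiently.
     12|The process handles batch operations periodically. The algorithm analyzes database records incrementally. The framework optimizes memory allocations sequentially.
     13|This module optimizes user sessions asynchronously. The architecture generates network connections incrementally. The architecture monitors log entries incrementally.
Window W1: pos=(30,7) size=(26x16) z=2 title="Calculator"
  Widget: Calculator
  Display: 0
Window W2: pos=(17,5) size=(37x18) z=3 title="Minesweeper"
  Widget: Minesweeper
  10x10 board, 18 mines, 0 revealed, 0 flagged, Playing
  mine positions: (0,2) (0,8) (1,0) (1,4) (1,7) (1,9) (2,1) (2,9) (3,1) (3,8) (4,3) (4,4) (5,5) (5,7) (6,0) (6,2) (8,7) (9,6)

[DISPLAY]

━━━━━━━━━━━━━━━━━━━━━━━━━━┓            
dal                       ┃            
──────────────────────────┨            
ss coordinates batch opera┃            
e┏━━━━━━━━━━━━━━━━━━━━━━━━━━━━━━━━━━━┓ 
─┃ Minesweeper                       ┃ 
 ┠───────────────────────────────────┨━
v┃■■■■■■■■■■                         ┃ 
 ┃■■■■■■■■■■                         ┃─
─┃■■■■■■■■■■                         ┃0
l┃■■■■■■■■■■                         ┃ 
m┃■■■■■■■■■■                         ┃ 
━┃■■■■■■■■■■                         ┃ 
 ┃■■■■■■■■■■                         ┃ 
 ┃■■■■■■■■■■                         ┃ 
 ┃■■■■■■■■■■                         ┃ 
 ┃■■■■■■■■■■                         ┃ 
 ┃                                   ┃ 


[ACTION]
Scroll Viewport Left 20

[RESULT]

      ┏━━━━━━━━━━━━━━━━━━━━━━━━━━━━━━━━
      ┃ DialogModal                    
      ┠────────────────────────────────
      ┃The process coordinates batch op
      ┃Data proce┏━━━━━━━━━━━━━━━━━━━━━
      ┃Eac┌──────┃ Minesweeper         
      ┃The│      ┠─────────────────────
      ┃The│ Unsav┃■■■■■■■■■■           
      ┃   │      ┃■■■■■■■■■■           
      ┃The└──────┃■■■■■■■■■■           
      ┃This modul┃■■■■■■■■■■           
      ┃The system┃■■■■■■■■■■           
      ┗━━━━━━━━━━┃■■■■■■■■■■           
                 ┃■■■■■■■■■■           
                 ┃■■■■■■■■■■           
                 ┃■■■■■■■■■■           
                 ┃■■■■■■■■■■           
                 ┃                     


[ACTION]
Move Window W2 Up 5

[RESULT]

      ┏━━━━━━━━━━┃ Minesweeper         
      ┃ DialogMod┠─────────────────────
      ┠──────────┃■■■■■■■■■■           
      ┃The proces┃■■■■■■■■■■           
      ┃Data proce┃■■■■■■■■■■           
      ┃Eac┌──────┃■■■■■■■■■■           
      ┃The│      ┃■■■■■■■■■■           
      ┃The│ Unsav┃■■■■■■■■■■           
      ┃   │      ┃■■■■■■■■■■           
      ┃The└──────┃■■■■■■■■■■           
      ┃This modul┃■■■■■■■■■■           
      ┃The system┃■■■■■■■■■■           
      ┗━━━━━━━━━━┃                     
                 ┃                     
                 ┃                     
                 ┃                     
                 ┗━━━━━━━━━━━━━━━━━━━━━
                              ┃│ 0 │ . 


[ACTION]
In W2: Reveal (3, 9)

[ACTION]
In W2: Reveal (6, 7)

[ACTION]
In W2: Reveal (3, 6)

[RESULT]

      ┏━━━━━━━━━━┃ Minesweeper         
      ┃ DialogMod┠─────────────────────
      ┠──────────┃■■■■■■■■■■           
      ┃The proces┃■■■■■■■■■■           
      ┃Data proce┃■■■■■112■■           
      ┃Eac┌──────┃■■■■■1 1■2           
      ┃The│      ┃■■■■■222■■           
      ┃The│ Unsav┃■■■■■■■■■■           
      ┃   │      ┃■■■■■■■1■■           
      ┃The└──────┃■■■■■■■■■■           
      ┃This modul┃■■■■■■■■■■           
      ┃The system┃■■■■■■■■■■           
      ┗━━━━━━━━━━┃                     
                 ┃                     
                 ┃                     
                 ┃                     
                 ┗━━━━━━━━━━━━━━━━━━━━━
                              ┃│ 0 │ . 


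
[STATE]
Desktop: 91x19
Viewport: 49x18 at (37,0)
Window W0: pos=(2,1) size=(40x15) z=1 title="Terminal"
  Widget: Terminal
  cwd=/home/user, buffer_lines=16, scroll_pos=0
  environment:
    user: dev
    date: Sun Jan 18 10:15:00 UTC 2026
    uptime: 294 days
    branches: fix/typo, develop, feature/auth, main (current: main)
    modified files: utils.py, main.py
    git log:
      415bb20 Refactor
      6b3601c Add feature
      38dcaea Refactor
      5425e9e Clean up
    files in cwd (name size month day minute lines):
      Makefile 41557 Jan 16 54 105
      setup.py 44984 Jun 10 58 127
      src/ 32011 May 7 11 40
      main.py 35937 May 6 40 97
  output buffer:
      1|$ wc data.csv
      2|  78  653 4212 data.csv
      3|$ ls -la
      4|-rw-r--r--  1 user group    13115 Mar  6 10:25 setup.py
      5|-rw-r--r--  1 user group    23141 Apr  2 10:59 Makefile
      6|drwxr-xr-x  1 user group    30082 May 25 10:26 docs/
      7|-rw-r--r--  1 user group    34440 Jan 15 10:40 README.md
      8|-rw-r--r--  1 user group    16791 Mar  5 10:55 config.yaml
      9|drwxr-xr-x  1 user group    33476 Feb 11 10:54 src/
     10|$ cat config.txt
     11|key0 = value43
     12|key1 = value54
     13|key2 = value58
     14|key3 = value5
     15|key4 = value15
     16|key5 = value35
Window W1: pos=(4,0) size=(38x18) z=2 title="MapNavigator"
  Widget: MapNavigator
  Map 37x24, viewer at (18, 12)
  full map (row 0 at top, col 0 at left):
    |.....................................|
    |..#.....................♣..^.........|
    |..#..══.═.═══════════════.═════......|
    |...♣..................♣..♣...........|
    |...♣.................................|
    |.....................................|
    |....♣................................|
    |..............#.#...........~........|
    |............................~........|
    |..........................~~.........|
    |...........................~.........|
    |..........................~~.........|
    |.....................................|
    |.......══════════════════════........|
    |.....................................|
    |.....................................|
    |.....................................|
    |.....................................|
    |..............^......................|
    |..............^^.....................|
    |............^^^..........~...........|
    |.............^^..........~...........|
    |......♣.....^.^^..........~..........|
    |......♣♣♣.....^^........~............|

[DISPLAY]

━━━━┓                                            
    ┃                                            
────┨                                            
....┃                                            
....┃                                            
....┃                                            
....┃                                            
....┃                                            
....┃                                            
....┃                                            
....┃                                            
....┃                                            
....┃                                            
....┃                                            
....┃                                            
....┃                                            
....┃                                            
━━━━┛                                            


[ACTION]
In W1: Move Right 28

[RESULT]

━━━━┓                                            
    ┃                                            
────┨                                            
    ┃                                            
    ┃                                            
    ┃                                            
    ┃                                            
    ┃                                            
    ┃                                            
    ┃                                            
    ┃                                            
    ┃                                            
    ┃                                            
    ┃                                            
    ┃                                            
    ┃                                            
    ┃                                            
━━━━┛                                            


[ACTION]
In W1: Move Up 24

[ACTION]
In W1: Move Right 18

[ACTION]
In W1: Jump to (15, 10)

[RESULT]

━━━━┓                                            
    ┃                                            
────┨                                            
....┃                                            
....┃                                            
....┃                                            
....┃                                            
....┃                                            
....┃                                            
....┃                                            
....┃                                            
....┃                                            
....┃                                            
....┃                                            
....┃                                            
....┃                                            
....┃                                            
━━━━┛                                            
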